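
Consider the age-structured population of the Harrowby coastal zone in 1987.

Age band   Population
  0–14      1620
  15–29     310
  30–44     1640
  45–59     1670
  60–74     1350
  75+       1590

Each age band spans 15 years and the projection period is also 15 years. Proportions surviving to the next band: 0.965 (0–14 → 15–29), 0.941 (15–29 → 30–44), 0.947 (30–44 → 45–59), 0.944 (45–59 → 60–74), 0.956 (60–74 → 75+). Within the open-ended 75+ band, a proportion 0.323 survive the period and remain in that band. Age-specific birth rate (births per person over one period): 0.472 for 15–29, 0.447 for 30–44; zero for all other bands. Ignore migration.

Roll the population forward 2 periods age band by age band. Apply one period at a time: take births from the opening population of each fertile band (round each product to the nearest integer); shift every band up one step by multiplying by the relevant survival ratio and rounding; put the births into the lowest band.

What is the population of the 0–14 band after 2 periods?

Numbering the bands 1..6 from youngest to oldest:
[period 1]
Births: 310 × 0.472 = 146, 1640 × 0.447 = 733 — total 879
Band 2: 1620 × 0.965 = 1563
Band 3: 310 × 0.941 = 292
Band 4: 1640 × 0.947 = 1553
Band 5: 1670 × 0.944 = 1576
Band 6: 1350 × 0.956 + 1590 × 0.323 = 1291 + 514 = 1805
End of period: [879, 1563, 292, 1553, 1576, 1805]
[period 2]
Births: 1563 × 0.472 = 738, 292 × 0.447 = 131 — total 869
Band 2: 879 × 0.965 = 848
Band 3: 1563 × 0.941 = 1471
Band 4: 292 × 0.947 = 277
Band 5: 1553 × 0.944 = 1466
Band 6: 1576 × 0.956 + 1805 × 0.323 = 1507 + 583 = 2090
End of period: [869, 848, 1471, 277, 1466, 2090]

869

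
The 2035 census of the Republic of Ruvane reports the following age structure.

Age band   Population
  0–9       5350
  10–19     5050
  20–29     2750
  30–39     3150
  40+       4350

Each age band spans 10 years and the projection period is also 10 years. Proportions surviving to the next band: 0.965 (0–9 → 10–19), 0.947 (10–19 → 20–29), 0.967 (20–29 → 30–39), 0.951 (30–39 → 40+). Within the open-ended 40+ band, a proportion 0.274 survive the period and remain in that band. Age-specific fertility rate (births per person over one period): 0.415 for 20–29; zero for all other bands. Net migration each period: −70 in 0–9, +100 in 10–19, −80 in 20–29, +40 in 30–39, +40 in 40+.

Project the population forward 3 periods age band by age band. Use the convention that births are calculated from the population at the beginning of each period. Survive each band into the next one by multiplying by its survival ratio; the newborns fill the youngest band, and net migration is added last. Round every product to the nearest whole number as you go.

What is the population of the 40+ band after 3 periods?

(Bands numbered youngest = 1 to oldest = 5.)
[period 1]
Births: 2750 * 0.415 = 1141
Band 2: 5350 * 0.965 = 5163
Band 3: 5050 * 0.947 = 4782
Band 4: 2750 * 0.967 = 2659
Band 5: 3150 * 0.951 + 4350 * 0.274 = 2996 + 1192 = 4188
Net migration: Band 1 − 70 → 1071; Band 2 + 100 → 5263; Band 3 − 80 → 4702; Band 4 + 40 → 2699; Band 5 + 40 → 4228
→ [1071, 5263, 4702, 2699, 4228]
[period 2]
Births: 4702 * 0.415 = 1951
Band 2: 1071 * 0.965 = 1034
Band 3: 5263 * 0.947 = 4984
Band 4: 4702 * 0.967 = 4547
Band 5: 2699 * 0.951 + 4228 * 0.274 = 2567 + 1158 = 3725
Net migration: Band 1 − 70 → 1881; Band 2 + 100 → 1134; Band 3 − 80 → 4904; Band 4 + 40 → 4587; Band 5 + 40 → 3765
→ [1881, 1134, 4904, 4587, 3765]
[period 3]
Births: 4904 * 0.415 = 2035
Band 2: 1881 * 0.965 = 1815
Band 3: 1134 * 0.947 = 1074
Band 4: 4904 * 0.967 = 4742
Band 5: 4587 * 0.951 + 3765 * 0.274 = 4362 + 1032 = 5394
Net migration: Band 1 − 70 → 1965; Band 2 + 100 → 1915; Band 3 − 80 → 994; Band 4 + 40 → 4782; Band 5 + 40 → 5434
→ [1965, 1915, 994, 4782, 5434]

5434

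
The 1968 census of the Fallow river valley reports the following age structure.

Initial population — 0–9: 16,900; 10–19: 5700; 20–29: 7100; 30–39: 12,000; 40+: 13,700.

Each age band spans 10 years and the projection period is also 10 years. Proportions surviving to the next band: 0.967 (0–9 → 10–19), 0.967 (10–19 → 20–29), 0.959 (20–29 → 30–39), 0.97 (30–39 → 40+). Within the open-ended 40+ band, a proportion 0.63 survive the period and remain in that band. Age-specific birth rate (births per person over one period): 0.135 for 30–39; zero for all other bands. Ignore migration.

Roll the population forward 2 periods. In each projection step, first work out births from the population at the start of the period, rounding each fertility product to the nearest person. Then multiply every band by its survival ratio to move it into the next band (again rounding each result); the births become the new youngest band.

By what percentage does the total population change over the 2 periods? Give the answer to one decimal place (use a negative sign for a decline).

Numbering the groups 1..5 from youngest to oldest:
— Period 1 —
Births: 12000 * 0.135 = 1620
Group 2: 16900 * 0.967 = 16342
Group 3: 5700 * 0.967 = 5512
Group 4: 7100 * 0.959 = 6809
Group 5: 12000 * 0.97 + 13700 * 0.63 = 11640 + 8631 = 20271
→ [1620, 16342, 5512, 6809, 20271]
— Period 2 —
Births: 6809 * 0.135 = 919
Group 2: 1620 * 0.967 = 1567
Group 3: 16342 * 0.967 = 15803
Group 4: 5512 * 0.959 = 5286
Group 5: 6809 * 0.97 + 20271 * 0.63 = 6605 + 12771 = 19376
→ [919, 1567, 15803, 5286, 19376]
Total: 55400 → 42951; change = -12449; percentage change = -22.5%

-22.5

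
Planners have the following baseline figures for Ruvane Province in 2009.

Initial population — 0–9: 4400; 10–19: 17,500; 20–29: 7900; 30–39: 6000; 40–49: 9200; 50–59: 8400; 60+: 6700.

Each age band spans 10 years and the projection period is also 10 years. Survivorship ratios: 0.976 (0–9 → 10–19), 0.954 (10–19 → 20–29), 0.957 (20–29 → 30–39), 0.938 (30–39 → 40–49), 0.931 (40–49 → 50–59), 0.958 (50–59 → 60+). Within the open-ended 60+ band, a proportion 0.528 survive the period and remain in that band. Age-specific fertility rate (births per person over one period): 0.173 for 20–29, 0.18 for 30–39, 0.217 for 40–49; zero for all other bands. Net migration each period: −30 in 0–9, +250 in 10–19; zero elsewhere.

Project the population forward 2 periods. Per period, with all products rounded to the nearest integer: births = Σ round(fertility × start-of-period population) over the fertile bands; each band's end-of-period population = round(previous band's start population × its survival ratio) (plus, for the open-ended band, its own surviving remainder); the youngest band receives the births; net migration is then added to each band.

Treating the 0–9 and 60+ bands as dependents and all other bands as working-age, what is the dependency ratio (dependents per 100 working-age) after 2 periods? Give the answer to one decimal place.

53.1

[period 1]
Births: 7900 * 0.173 = 1367  |  6000 * 0.18 = 1080  |  9200 * 0.217 = 1996 → total 4443
10–19: 4400 * 0.976 = 4294
20–29: 17500 * 0.954 = 16695
30–39: 7900 * 0.957 = 7560
40–49: 6000 * 0.938 = 5628
50–59: 9200 * 0.931 = 8565
60+: 8400 * 0.958 + 6700 * 0.528 = 8047 + 3538 = 11585
Net migration: 0–9 − 30 → 4413; 10–19 + 250 → 4544
→ [4413, 4544, 16695, 7560, 5628, 8565, 11585]
[period 2]
Births: 16695 * 0.173 = 2888  |  7560 * 0.18 = 1361  |  5628 * 0.217 = 1221 → total 5470
10–19: 4413 * 0.976 = 4307
20–29: 4544 * 0.954 = 4335
30–39: 16695 * 0.957 = 15977
40–49: 7560 * 0.938 = 7091
50–59: 5628 * 0.931 = 5240
60+: 8565 * 0.958 + 11585 * 0.528 = 8205 + 6117 = 14322
Net migration: 0–9 − 30 → 5440; 10–19 + 250 → 4557
→ [5440, 4557, 4335, 15977, 7091, 5240, 14322]
Dependents (band 0–9 + band 60+) = 5440 + 14322 = 19762; working-age = 37200; ratio = 19762/37200 × 100 = 53.1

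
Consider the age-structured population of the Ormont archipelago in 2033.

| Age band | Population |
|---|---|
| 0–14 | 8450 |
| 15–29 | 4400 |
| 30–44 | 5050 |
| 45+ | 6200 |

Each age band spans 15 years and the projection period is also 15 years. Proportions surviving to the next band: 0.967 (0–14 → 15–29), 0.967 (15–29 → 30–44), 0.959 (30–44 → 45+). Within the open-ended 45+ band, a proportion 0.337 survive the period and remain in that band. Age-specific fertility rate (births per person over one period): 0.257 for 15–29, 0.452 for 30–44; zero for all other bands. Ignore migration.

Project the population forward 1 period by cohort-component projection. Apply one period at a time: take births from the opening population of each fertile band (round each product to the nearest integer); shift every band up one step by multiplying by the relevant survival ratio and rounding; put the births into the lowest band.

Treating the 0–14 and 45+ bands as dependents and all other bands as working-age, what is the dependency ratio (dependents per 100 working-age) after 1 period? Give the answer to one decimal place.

Period 1.
Births: 4400 * 0.257 = 1131 ; 5050 * 0.452 = 2283 → total 3414
15–29: 8450 * 0.967 = 8171
30–44: 4400 * 0.967 = 4255
45+: 5050 * 0.959 + 6200 * 0.337 = 4843 + 2089 = 6932
End of period: [3414, 8171, 4255, 6932]
Dependents (band 0–14 + band 45+) = 3414 + 6932 = 10346; working-age = 12426; ratio = 10346/12426 × 100 = 83.3

83.3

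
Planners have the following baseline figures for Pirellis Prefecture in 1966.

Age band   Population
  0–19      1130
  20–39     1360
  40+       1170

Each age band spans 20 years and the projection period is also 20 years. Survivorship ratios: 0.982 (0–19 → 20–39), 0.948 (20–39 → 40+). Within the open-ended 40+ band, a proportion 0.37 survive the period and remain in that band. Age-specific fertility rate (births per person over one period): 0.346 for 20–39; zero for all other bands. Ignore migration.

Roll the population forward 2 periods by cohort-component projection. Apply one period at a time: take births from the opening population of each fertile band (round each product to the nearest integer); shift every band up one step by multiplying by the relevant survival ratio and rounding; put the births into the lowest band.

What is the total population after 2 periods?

After projecting period 1:
Births: 1360 × 0.346 = 471
20–39: 1130 × 0.982 = 1110
40+: 1360 × 0.948 + 1170 × 0.37 = 1289 + 433 = 1722
End of period: [471, 1110, 1722]
After projecting period 2:
Births: 1110 × 0.346 = 384
20–39: 471 × 0.982 = 463
40+: 1110 × 0.948 + 1722 × 0.37 = 1052 + 637 = 1689
End of period: [384, 463, 1689]
Total after period 2: 384 + 463 + 1689 = 2536

2536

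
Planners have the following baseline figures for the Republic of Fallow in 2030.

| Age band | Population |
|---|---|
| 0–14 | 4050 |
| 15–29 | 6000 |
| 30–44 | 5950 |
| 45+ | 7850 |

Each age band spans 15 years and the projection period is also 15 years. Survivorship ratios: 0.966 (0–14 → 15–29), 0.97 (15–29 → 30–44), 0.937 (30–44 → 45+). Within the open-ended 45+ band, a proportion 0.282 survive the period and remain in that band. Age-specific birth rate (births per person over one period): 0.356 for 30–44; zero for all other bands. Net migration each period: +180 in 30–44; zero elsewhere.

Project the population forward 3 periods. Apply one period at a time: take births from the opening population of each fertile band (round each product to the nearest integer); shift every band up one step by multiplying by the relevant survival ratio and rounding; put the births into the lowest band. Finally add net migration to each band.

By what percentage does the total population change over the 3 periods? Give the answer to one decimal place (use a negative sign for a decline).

— Period 1 —
Births: 5950 * 0.356 = 2118
15–29: 4050 * 0.966 = 3912
30–44: 6000 * 0.97 = 5820
45+: 5950 * 0.937 + 7850 * 0.282 = 5575 + 2214 = 7789
Net migration: 30–44 + 180 → 6000
Population now: 0–14=2118, 15–29=3912, 30–44=6000, 45+=7789
— Period 2 —
Births: 6000 * 0.356 = 2136
15–29: 2118 * 0.966 = 2046
30–44: 3912 * 0.97 = 3795
45+: 6000 * 0.937 + 7789 * 0.282 = 5622 + 2196 = 7818
Net migration: 30–44 + 180 → 3975
Population now: 0–14=2136, 15–29=2046, 30–44=3975, 45+=7818
— Period 3 —
Births: 3975 * 0.356 = 1415
15–29: 2136 * 0.966 = 2063
30–44: 2046 * 0.97 = 1985
45+: 3975 * 0.937 + 7818 * 0.282 = 3725 + 2205 = 5930
Net migration: 30–44 + 180 → 2165
Population now: 0–14=1415, 15–29=2063, 30–44=2165, 45+=5930
Total: 23850 → 11573; change = -12277; percentage change = -51.5%

-51.5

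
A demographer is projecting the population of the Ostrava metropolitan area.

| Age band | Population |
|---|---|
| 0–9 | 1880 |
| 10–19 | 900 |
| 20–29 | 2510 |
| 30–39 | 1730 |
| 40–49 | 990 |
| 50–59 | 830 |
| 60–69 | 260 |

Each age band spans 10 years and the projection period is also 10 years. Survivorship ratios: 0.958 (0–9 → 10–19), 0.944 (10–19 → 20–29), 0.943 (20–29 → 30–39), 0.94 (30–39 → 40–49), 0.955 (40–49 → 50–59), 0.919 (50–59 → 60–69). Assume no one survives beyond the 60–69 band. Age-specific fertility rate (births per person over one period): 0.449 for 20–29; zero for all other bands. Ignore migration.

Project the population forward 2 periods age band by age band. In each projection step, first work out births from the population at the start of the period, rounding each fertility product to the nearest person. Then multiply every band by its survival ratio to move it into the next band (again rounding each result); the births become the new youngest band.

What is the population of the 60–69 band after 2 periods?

(Bands numbered youngest = 1 to oldest = 7.)
Period 1:
Births: 2510 × 0.449 = 1127
Band 2: 1880 × 0.958 = 1801
Band 3: 900 × 0.944 = 850
Band 4: 2510 × 0.943 = 2367
Band 5: 1730 × 0.94 = 1626
Band 6: 990 × 0.955 = 945
Band 7: 830 × 0.919 = 763
→ [1127, 1801, 850, 2367, 1626, 945, 763]
Period 2:
Births: 850 × 0.449 = 382
Band 2: 1127 × 0.958 = 1080
Band 3: 1801 × 0.944 = 1700
Band 4: 850 × 0.943 = 802
Band 5: 2367 × 0.94 = 2225
Band 6: 1626 × 0.955 = 1553
Band 7: 945 × 0.919 = 868
→ [382, 1080, 1700, 802, 2225, 1553, 868]

868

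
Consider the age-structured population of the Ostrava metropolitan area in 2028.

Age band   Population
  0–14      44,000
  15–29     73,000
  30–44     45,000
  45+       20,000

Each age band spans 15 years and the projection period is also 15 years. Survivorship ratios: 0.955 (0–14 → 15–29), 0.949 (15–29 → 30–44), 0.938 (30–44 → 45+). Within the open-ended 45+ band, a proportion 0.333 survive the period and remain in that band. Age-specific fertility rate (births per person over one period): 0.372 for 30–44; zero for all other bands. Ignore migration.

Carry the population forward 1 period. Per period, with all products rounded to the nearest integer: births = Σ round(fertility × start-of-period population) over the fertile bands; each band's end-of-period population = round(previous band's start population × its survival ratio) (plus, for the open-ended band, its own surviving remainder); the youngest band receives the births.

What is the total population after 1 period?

Period 1:
Births: 45000 × 0.372 = 16740
15–29: 44000 × 0.955 = 42020
30–44: 73000 × 0.949 = 69277
45+: 45000 × 0.938 + 20000 × 0.333 = 42210 + 6660 = 48870
→ [16740, 42020, 69277, 48870]
Total after period 1: 16740 + 42020 + 69277 + 48870 = 176907

176907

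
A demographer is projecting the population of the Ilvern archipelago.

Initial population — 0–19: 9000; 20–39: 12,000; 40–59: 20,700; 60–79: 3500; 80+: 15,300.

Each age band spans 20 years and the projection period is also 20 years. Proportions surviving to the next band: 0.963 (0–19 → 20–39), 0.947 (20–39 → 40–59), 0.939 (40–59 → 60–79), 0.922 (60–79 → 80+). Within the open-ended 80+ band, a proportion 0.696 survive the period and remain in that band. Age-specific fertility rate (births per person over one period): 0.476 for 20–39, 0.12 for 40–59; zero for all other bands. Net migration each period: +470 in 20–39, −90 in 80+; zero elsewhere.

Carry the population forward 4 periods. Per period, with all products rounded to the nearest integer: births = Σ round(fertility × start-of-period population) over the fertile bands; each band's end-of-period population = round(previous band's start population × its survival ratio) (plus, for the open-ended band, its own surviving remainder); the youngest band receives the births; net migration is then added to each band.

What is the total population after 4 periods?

Period 1:
Births: 12000 × 0.476 = 5712 ; 20700 × 0.12 = 2484 → 8196
20–39: 9000 × 0.963 = 8667
40–59: 12000 × 0.947 = 11364
60–79: 20700 × 0.939 = 19437
80+: 3500 × 0.922 + 15300 × 0.696 = 3227 + 10649 = 13876
Net migration: 20–39 + 470 → 9137; 80+ − 90 → 13786
Giving 8196 / 9137 / 11364 / 19437 / 13786.
Period 2:
Births: 9137 × 0.476 = 4349 ; 11364 × 0.12 = 1364 → 5713
20–39: 8196 × 0.963 = 7893
40–59: 9137 × 0.947 = 8653
60–79: 11364 × 0.939 = 10671
80+: 19437 × 0.922 + 13786 × 0.696 = 17921 + 9595 = 27516
Net migration: 20–39 + 470 → 8363; 80+ − 90 → 27426
Giving 5713 / 8363 / 8653 / 10671 / 27426.
Period 3:
Births: 8363 × 0.476 = 3981 ; 8653 × 0.12 = 1038 → 5019
20–39: 5713 × 0.963 = 5502
40–59: 8363 × 0.947 = 7920
60–79: 8653 × 0.939 = 8125
80+: 10671 × 0.922 + 27426 × 0.696 = 9839 + 19088 = 28927
Net migration: 20–39 + 470 → 5972; 80+ − 90 → 28837
Giving 5019 / 5972 / 7920 / 8125 / 28837.
Period 4:
Births: 5972 × 0.476 = 2843 ; 7920 × 0.12 = 950 → 3793
20–39: 5019 × 0.963 = 4833
40–59: 5972 × 0.947 = 5655
60–79: 7920 × 0.939 = 7437
80+: 8125 × 0.922 + 28837 × 0.696 = 7491 + 20071 = 27562
Net migration: 20–39 + 470 → 5303; 80+ − 90 → 27472
Giving 3793 / 5303 / 5655 / 7437 / 27472.
Total after period 4: 3793 + 5303 + 5655 + 7437 + 27472 = 49660

49660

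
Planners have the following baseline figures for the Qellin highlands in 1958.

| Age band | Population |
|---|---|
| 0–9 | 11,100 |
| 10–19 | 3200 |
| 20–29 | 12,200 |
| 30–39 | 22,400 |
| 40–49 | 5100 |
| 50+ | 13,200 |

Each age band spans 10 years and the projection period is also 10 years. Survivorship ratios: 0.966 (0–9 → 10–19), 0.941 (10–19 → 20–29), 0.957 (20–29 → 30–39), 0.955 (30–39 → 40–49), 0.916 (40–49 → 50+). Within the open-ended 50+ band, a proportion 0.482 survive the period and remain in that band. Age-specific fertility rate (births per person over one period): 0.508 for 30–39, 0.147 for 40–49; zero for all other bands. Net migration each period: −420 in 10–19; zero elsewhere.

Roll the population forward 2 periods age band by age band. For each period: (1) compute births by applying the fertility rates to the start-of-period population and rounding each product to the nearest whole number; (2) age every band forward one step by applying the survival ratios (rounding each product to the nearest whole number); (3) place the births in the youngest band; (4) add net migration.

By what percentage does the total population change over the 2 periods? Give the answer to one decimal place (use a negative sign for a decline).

2.7

[period 1]
Births: 22400 * 0.508 = 11379 ; 5100 * 0.147 = 750 → 12129
10–19: 11100 * 0.966 = 10723
20–29: 3200 * 0.941 = 3011
30–39: 12200 * 0.957 = 11675
40–49: 22400 * 0.955 = 21392
50+: 5100 * 0.916 + 13200 * 0.482 = 4672 + 6362 = 11034
Net migration: 10–19 − 420 → 10303
Giving 12129 / 10303 / 3011 / 11675 / 21392 / 11034.
[period 2]
Births: 11675 * 0.508 = 5931 ; 21392 * 0.147 = 3145 → 9076
10–19: 12129 * 0.966 = 11717
20–29: 10303 * 0.941 = 9695
30–39: 3011 * 0.957 = 2882
40–49: 11675 * 0.955 = 11150
50+: 21392 * 0.916 + 11034 * 0.482 = 19595 + 5318 = 24913
Net migration: 10–19 − 420 → 11297
Giving 9076 / 11297 / 9695 / 2882 / 11150 / 24913.
Total: 67200 → 69013; change = 1813; percentage change = 2.7%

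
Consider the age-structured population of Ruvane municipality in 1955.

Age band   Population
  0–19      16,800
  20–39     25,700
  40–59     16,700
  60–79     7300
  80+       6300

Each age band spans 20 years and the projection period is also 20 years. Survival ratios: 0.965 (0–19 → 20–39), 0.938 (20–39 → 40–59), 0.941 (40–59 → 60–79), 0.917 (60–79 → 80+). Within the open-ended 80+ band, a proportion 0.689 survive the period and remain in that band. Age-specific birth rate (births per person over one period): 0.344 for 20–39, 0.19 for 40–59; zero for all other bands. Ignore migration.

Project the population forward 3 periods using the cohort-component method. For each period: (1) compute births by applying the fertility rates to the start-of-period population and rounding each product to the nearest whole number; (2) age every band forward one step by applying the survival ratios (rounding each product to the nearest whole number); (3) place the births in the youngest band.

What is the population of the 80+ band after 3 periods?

35970

Period 1:
Births: 25700 * 0.344 = 8841 ; 16700 * 0.19 = 3173 → 12014
20–39: 16800 * 0.965 = 16212
40–59: 25700 * 0.938 = 24107
60–79: 16700 * 0.941 = 15715
80+: 7300 * 0.917 + 6300 * 0.689 = 6694 + 4341 = 11035
→ [12014, 16212, 24107, 15715, 11035]
Period 2:
Births: 16212 * 0.344 = 5577 ; 24107 * 0.19 = 4580 → 10157
20–39: 12014 * 0.965 = 11594
40–59: 16212 * 0.938 = 15207
60–79: 24107 * 0.941 = 22685
80+: 15715 * 0.917 + 11035 * 0.689 = 14411 + 7603 = 22014
→ [10157, 11594, 15207, 22685, 22014]
Period 3:
Births: 11594 * 0.344 = 3988 ; 15207 * 0.19 = 2889 → 6877
20–39: 10157 * 0.965 = 9802
40–59: 11594 * 0.938 = 10875
60–79: 15207 * 0.941 = 14310
80+: 22685 * 0.917 + 22014 * 0.689 = 20802 + 15168 = 35970
→ [6877, 9802, 10875, 14310, 35970]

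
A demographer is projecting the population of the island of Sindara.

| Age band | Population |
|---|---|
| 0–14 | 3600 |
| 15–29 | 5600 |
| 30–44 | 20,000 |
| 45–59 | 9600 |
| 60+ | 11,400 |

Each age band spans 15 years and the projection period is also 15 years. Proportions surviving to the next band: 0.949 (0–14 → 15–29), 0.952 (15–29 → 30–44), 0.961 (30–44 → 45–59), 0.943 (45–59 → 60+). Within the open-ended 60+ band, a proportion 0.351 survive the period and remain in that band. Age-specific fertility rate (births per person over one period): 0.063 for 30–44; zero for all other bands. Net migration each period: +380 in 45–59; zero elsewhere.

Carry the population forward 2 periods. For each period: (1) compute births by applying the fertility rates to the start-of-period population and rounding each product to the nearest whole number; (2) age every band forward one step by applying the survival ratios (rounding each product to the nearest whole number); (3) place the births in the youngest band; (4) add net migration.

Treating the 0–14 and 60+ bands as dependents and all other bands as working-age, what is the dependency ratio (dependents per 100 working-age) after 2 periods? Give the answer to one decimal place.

Period 1:
Births: 20000 × 0.063 = 1260
15–29: 3600 × 0.949 = 3416
30–44: 5600 × 0.952 = 5331
45–59: 20000 × 0.961 = 19220
60+: 9600 × 0.943 + 11400 × 0.351 = 9053 + 4001 = 13054
Net migration: 45–59 + 380 → 19600
Giving 1260 / 3416 / 5331 / 19600 / 13054.
Period 2:
Births: 5331 × 0.063 = 336
15–29: 1260 × 0.949 = 1196
30–44: 3416 × 0.952 = 3252
45–59: 5331 × 0.961 = 5123
60+: 19600 × 0.943 + 13054 × 0.351 = 18483 + 4582 = 23065
Net migration: 45–59 + 380 → 5503
Giving 336 / 1196 / 3252 / 5503 / 23065.
Dependents (band 0–14 + band 60+) = 336 + 23065 = 23401; working-age = 9951; ratio = 23401/9951 × 100 = 235.2

235.2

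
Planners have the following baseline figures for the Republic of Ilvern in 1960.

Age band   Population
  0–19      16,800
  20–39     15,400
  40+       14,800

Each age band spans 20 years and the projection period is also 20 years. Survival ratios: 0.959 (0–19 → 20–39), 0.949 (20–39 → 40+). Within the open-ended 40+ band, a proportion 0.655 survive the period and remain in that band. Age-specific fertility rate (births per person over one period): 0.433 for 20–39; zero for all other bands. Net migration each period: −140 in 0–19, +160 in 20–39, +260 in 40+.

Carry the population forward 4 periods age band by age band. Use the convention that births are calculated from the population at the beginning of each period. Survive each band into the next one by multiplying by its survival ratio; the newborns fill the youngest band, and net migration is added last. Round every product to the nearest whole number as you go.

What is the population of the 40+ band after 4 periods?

24498

Period 1.
Births: 15400 × 0.433 = 6668
20–39: 16800 × 0.959 = 16111
40+: 15400 × 0.949 + 14800 × 0.655 = 14615 + 9694 = 24309
Net migration: 0–19 − 140 → 6528; 20–39 + 160 → 16271; 40+ + 260 → 24569
End of period: [6528, 16271, 24569]
Period 2.
Births: 16271 × 0.433 = 7045
20–39: 6528 × 0.959 = 6260
40+: 16271 × 0.949 + 24569 × 0.655 = 15441 + 16093 = 31534
Net migration: 0–19 − 140 → 6905; 20–39 + 160 → 6420; 40+ + 260 → 31794
End of period: [6905, 6420, 31794]
Period 3.
Births: 6420 × 0.433 = 2780
20–39: 6905 × 0.959 = 6622
40+: 6420 × 0.949 + 31794 × 0.655 = 6093 + 20825 = 26918
Net migration: 0–19 − 140 → 2640; 20–39 + 160 → 6782; 40+ + 260 → 27178
End of period: [2640, 6782, 27178]
Period 4.
Births: 6782 × 0.433 = 2937
20–39: 2640 × 0.959 = 2532
40+: 6782 × 0.949 + 27178 × 0.655 = 6436 + 17802 = 24238
Net migration: 0–19 − 140 → 2797; 20–39 + 160 → 2692; 40+ + 260 → 24498
End of period: [2797, 2692, 24498]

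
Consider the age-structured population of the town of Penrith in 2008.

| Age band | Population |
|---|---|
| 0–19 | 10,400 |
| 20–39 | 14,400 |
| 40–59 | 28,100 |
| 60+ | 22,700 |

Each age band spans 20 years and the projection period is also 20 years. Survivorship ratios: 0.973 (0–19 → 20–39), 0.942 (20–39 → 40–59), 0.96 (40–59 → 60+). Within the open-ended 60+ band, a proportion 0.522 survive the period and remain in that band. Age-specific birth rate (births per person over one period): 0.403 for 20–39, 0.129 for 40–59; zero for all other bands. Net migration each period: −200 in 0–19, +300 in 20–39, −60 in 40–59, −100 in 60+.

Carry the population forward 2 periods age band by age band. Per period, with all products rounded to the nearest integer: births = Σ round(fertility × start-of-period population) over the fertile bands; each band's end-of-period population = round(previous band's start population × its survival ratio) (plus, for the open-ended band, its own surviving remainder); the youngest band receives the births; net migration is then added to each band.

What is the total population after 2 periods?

Period 1:
Births: 14400 * 0.403 = 5803, 28100 * 0.129 = 3625 → 9428
20–39: 10400 * 0.973 = 10119
40–59: 14400 * 0.942 = 13565
60+: 28100 * 0.96 + 22700 * 0.522 = 26976 + 11849 = 38825
Net migration: 0–19 − 200 → 9228; 20–39 + 300 → 10419; 40–59 − 60 → 13505; 60+ − 100 → 38725
→ [9228, 10419, 13505, 38725]
Period 2:
Births: 10419 * 0.403 = 4199, 13505 * 0.129 = 1742 → 5941
20–39: 9228 * 0.973 = 8979
40–59: 10419 * 0.942 = 9815
60+: 13505 * 0.96 + 38725 * 0.522 = 12965 + 20214 = 33179
Net migration: 0–19 − 200 → 5741; 20–39 + 300 → 9279; 40–59 − 60 → 9755; 60+ − 100 → 33079
→ [5741, 9279, 9755, 33079]
Total after period 2: 5741 + 9279 + 9755 + 33079 = 57854

57854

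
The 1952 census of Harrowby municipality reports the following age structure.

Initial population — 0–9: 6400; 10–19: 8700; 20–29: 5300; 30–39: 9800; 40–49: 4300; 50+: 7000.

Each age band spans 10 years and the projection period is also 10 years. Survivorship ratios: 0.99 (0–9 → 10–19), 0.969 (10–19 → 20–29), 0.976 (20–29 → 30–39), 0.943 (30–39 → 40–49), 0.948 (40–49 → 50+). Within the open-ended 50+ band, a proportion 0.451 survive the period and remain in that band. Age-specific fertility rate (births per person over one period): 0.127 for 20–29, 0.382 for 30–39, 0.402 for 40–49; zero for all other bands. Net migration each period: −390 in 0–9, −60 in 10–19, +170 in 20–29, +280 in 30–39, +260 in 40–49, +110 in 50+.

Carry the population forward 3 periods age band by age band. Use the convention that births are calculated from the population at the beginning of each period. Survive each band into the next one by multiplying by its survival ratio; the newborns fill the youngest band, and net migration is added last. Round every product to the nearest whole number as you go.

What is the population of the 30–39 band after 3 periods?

Let group 1 be 0–9 through group 6 = 50+.
— Period 1 —
Births: 5300 × 0.127 = 673, 9800 × 0.382 = 3744, 4300 × 0.402 = 1729 — total 6146
Group 2: 6400 × 0.99 = 6336
Group 3: 8700 × 0.969 = 8430
Group 4: 5300 × 0.976 = 5173
Group 5: 9800 × 0.943 = 9241
Group 6: 4300 × 0.948 + 7000 × 0.451 = 4076 + 3157 = 7233
Net migration: Group 1 − 390 → 5756; Group 2 − 60 → 6276; Group 3 + 170 → 8600; Group 4 + 280 → 5453; Group 5 + 260 → 9501; Group 6 + 110 → 7343
→ [5756, 6276, 8600, 5453, 9501, 7343]
— Period 2 —
Births: 8600 × 0.127 = 1092, 5453 × 0.382 = 2083, 9501 × 0.402 = 3819 — total 6994
Group 2: 5756 × 0.99 = 5698
Group 3: 6276 × 0.969 = 6081
Group 4: 8600 × 0.976 = 8394
Group 5: 5453 × 0.943 = 5142
Group 6: 9501 × 0.948 + 7343 × 0.451 = 9007 + 3312 = 12319
Net migration: Group 1 − 390 → 6604; Group 2 − 60 → 5638; Group 3 + 170 → 6251; Group 4 + 280 → 8674; Group 5 + 260 → 5402; Group 6 + 110 → 12429
→ [6604, 5638, 6251, 8674, 5402, 12429]
— Period 3 —
Births: 6251 × 0.127 = 794, 8674 × 0.382 = 3313, 5402 × 0.402 = 2172 — total 6279
Group 2: 6604 × 0.99 = 6538
Group 3: 5638 × 0.969 = 5463
Group 4: 6251 × 0.976 = 6101
Group 5: 8674 × 0.943 = 8180
Group 6: 5402 × 0.948 + 12429 × 0.451 = 5121 + 5605 = 10726
Net migration: Group 1 − 390 → 5889; Group 2 − 60 → 6478; Group 3 + 170 → 5633; Group 4 + 280 → 6381; Group 5 + 260 → 8440; Group 6 + 110 → 10836
→ [5889, 6478, 5633, 6381, 8440, 10836]

6381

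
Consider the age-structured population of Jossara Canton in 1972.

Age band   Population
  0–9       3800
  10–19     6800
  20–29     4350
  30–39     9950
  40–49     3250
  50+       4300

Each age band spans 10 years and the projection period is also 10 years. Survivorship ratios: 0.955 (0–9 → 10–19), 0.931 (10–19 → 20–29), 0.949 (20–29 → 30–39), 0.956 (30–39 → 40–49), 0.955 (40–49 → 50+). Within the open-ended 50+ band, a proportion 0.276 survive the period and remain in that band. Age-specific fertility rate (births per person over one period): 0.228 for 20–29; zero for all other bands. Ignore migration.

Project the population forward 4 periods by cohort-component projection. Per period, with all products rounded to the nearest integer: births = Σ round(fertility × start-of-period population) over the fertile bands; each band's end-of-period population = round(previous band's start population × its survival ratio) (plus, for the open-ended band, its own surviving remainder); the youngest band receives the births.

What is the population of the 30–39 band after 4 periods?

— Period 1 —
Births: 4350 * 0.228 = 992
10–19: 3800 * 0.955 = 3629
20–29: 6800 * 0.931 = 6331
30–39: 4350 * 0.949 = 4128
40–49: 9950 * 0.956 = 9512
50+: 3250 * 0.955 + 4300 * 0.276 = 3104 + 1187 = 4291
End of period: [992, 3629, 6331, 4128, 9512, 4291]
— Period 2 —
Births: 6331 * 0.228 = 1443
10–19: 992 * 0.955 = 947
20–29: 3629 * 0.931 = 3379
30–39: 6331 * 0.949 = 6008
40–49: 4128 * 0.956 = 3946
50+: 9512 * 0.955 + 4291 * 0.276 = 9084 + 1184 = 10268
End of period: [1443, 947, 3379, 6008, 3946, 10268]
— Period 3 —
Births: 3379 * 0.228 = 770
10–19: 1443 * 0.955 = 1378
20–29: 947 * 0.931 = 882
30–39: 3379 * 0.949 = 3207
40–49: 6008 * 0.956 = 5744
50+: 3946 * 0.955 + 10268 * 0.276 = 3768 + 2834 = 6602
End of period: [770, 1378, 882, 3207, 5744, 6602]
— Period 4 —
Births: 882 * 0.228 = 201
10–19: 770 * 0.955 = 735
20–29: 1378 * 0.931 = 1283
30–39: 882 * 0.949 = 837
40–49: 3207 * 0.956 = 3066
50+: 5744 * 0.955 + 6602 * 0.276 = 5486 + 1822 = 7308
End of period: [201, 735, 1283, 837, 3066, 7308]

837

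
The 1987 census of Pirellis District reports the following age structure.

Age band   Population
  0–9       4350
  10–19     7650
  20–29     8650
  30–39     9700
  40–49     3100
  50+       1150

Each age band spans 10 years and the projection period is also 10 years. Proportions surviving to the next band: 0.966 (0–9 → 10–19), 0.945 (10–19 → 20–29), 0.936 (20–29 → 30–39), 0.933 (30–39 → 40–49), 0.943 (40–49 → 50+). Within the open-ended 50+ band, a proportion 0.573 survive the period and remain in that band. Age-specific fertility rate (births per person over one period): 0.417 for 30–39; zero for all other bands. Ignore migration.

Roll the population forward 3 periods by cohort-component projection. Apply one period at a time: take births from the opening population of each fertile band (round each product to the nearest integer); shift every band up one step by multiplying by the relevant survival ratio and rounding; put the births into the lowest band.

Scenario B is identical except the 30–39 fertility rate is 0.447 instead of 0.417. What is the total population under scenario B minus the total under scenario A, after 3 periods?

Let group 1 be 0–9 through group 6 = 50+.
[period 1]
Births: 9700 × 0.417 = 4045
Group 2: 4350 × 0.966 = 4202
Group 3: 7650 × 0.945 = 7229
Group 4: 8650 × 0.936 = 8096
Group 5: 9700 × 0.933 = 9050
Group 6: 3100 × 0.943 + 1150 × 0.573 = 2923 + 659 = 3582
End of period: [4045, 4202, 7229, 8096, 9050, 3582]
[period 2]
Births: 8096 × 0.417 = 3376
Group 2: 4045 × 0.966 = 3907
Group 3: 4202 × 0.945 = 3971
Group 4: 7229 × 0.936 = 6766
Group 5: 8096 × 0.933 = 7554
Group 6: 9050 × 0.943 + 3582 × 0.573 = 8534 + 2052 = 10586
End of period: [3376, 3907, 3971, 6766, 7554, 10586]
[period 3]
Births: 6766 × 0.417 = 2821
Group 2: 3376 × 0.966 = 3261
Group 3: 3907 × 0.945 = 3692
Group 4: 3971 × 0.936 = 3717
Group 5: 6766 × 0.933 = 6313
Group 6: 7554 × 0.943 + 10586 × 0.573 = 7123 + 6066 = 13189
End of period: [2821, 3261, 3692, 3717, 6313, 13189]
Scenario A total after 3 periods: 32993
Scenario B projection —
[period 1]
Births: 9700 × 0.447 = 4336
Group 2: 4350 × 0.966 = 4202
Group 3: 7650 × 0.945 = 7229
Group 4: 8650 × 0.936 = 8096
Group 5: 9700 × 0.933 = 9050
Group 6: 3100 × 0.943 + 1150 × 0.573 = 2923 + 659 = 3582
End of period: [4336, 4202, 7229, 8096, 9050, 3582]
[period 2]
Births: 8096 × 0.447 = 3619
Group 2: 4336 × 0.966 = 4189
Group 3: 4202 × 0.945 = 3971
Group 4: 7229 × 0.936 = 6766
Group 5: 8096 × 0.933 = 7554
Group 6: 9050 × 0.943 + 3582 × 0.573 = 8534 + 2052 = 10586
End of period: [3619, 4189, 3971, 6766, 7554, 10586]
[period 3]
Births: 6766 × 0.447 = 3024
Group 2: 3619 × 0.966 = 3496
Group 3: 4189 × 0.945 = 3959
Group 4: 3971 × 0.936 = 3717
Group 5: 6766 × 0.933 = 6313
Group 6: 7554 × 0.943 + 10586 × 0.573 = 7123 + 6066 = 13189
End of period: [3024, 3496, 3959, 3717, 6313, 13189]
Scenario B total after 3 periods: 33698
Difference B − A = 33698 − 32993 = 705

705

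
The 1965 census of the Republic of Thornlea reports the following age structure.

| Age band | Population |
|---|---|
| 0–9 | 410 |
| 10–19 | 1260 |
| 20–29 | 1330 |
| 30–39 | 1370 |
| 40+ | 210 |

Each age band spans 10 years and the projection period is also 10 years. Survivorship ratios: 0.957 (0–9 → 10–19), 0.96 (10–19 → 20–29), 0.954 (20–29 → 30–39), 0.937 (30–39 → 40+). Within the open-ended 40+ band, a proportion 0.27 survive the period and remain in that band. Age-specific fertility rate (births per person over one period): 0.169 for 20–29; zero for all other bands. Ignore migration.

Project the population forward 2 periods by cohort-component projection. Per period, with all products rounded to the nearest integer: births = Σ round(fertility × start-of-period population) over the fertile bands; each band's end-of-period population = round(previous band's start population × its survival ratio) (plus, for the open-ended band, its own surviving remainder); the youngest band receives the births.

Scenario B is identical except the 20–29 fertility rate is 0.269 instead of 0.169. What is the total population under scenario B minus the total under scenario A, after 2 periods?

249

Let band 1 be 0–9 through band 5 = 40+.
After projecting period 1:
Births: 1330 * 0.169 = 225
Band 2: 410 * 0.957 = 392
Band 3: 1260 * 0.96 = 1210
Band 4: 1330 * 0.954 = 1269
Band 5: 1370 * 0.937 + 210 * 0.27 = 1284 + 57 = 1341
Population now: 0–9=225, 10–19=392, 20–29=1210, 30–39=1269, 40+=1341
After projecting period 2:
Births: 1210 * 0.169 = 204
Band 2: 225 * 0.957 = 215
Band 3: 392 * 0.96 = 376
Band 4: 1210 * 0.954 = 1154
Band 5: 1269 * 0.937 + 1341 * 0.27 = 1189 + 362 = 1551
Population now: 0–9=204, 10–19=215, 20–29=376, 30–39=1154, 40+=1551
Scenario A total after 2 periods: 3500
Scenario B projection —
After projecting period 1:
Births: 1330 * 0.269 = 358
Band 2: 410 * 0.957 = 392
Band 3: 1260 * 0.96 = 1210
Band 4: 1330 * 0.954 = 1269
Band 5: 1370 * 0.937 + 210 * 0.27 = 1284 + 57 = 1341
Population now: 0–9=358, 10–19=392, 20–29=1210, 30–39=1269, 40+=1341
After projecting period 2:
Births: 1210 * 0.269 = 325
Band 2: 358 * 0.957 = 343
Band 3: 392 * 0.96 = 376
Band 4: 1210 * 0.954 = 1154
Band 5: 1269 * 0.937 + 1341 * 0.27 = 1189 + 362 = 1551
Population now: 0–9=325, 10–19=343, 20–29=376, 30–39=1154, 40+=1551
Scenario B total after 2 periods: 3749
Difference B − A = 3749 − 3500 = 249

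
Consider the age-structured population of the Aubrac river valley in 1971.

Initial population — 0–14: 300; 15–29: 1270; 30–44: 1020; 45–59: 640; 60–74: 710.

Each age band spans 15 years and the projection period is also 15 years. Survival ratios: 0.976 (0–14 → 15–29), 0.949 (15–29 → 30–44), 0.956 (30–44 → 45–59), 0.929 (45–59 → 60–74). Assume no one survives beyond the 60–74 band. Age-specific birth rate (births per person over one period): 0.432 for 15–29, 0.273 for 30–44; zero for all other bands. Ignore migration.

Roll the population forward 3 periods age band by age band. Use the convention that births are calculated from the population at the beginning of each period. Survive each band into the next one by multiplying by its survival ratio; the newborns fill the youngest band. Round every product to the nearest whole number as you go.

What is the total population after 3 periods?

2972

Period 1:
Births: 1270 × 0.432 = 549 ; 1020 × 0.273 = 278 ⇒ total 827
15–29: 300 × 0.976 = 293
30–44: 1270 × 0.949 = 1205
45–59: 1020 × 0.956 = 975
60–74: 640 × 0.929 = 595
End of period: [827, 293, 1205, 975, 595]
Period 2:
Births: 293 × 0.432 = 127 ; 1205 × 0.273 = 329 ⇒ total 456
15–29: 827 × 0.976 = 807
30–44: 293 × 0.949 = 278
45–59: 1205 × 0.956 = 1152
60–74: 975 × 0.929 = 906
End of period: [456, 807, 278, 1152, 906]
Period 3:
Births: 807 × 0.432 = 349 ; 278 × 0.273 = 76 ⇒ total 425
15–29: 456 × 0.976 = 445
30–44: 807 × 0.949 = 766
45–59: 278 × 0.956 = 266
60–74: 1152 × 0.929 = 1070
End of period: [425, 445, 766, 266, 1070]
Total after period 3: 425 + 445 + 766 + 266 + 1070 = 2972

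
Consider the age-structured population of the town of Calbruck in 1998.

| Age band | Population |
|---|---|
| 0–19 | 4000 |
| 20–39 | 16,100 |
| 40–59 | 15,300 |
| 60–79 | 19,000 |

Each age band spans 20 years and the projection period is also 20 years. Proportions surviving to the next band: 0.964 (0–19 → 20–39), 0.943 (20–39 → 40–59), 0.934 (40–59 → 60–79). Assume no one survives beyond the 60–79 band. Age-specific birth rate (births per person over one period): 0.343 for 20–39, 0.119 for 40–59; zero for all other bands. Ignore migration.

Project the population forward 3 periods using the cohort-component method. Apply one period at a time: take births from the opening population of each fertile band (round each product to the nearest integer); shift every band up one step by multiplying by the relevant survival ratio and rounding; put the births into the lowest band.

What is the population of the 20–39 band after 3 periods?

Let band 1 be 0–19 through band 4 = 60–79.
— Period 1 —
Births: 16100 × 0.343 = 5522 ; 15300 × 0.119 = 1821 — total 7343
Band 2: 4000 × 0.964 = 3856
Band 3: 16100 × 0.943 = 15182
Band 4: 15300 × 0.934 = 14290
End of period: [7343, 3856, 15182, 14290]
— Period 2 —
Births: 3856 × 0.343 = 1323 ; 15182 × 0.119 = 1807 — total 3130
Band 2: 7343 × 0.964 = 7079
Band 3: 3856 × 0.943 = 3636
Band 4: 15182 × 0.934 = 14180
End of period: [3130, 7079, 3636, 14180]
— Period 3 —
Births: 7079 × 0.343 = 2428 ; 3636 × 0.119 = 433 — total 2861
Band 2: 3130 × 0.964 = 3017
Band 3: 7079 × 0.943 = 6675
Band 4: 3636 × 0.934 = 3396
End of period: [2861, 3017, 6675, 3396]

3017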